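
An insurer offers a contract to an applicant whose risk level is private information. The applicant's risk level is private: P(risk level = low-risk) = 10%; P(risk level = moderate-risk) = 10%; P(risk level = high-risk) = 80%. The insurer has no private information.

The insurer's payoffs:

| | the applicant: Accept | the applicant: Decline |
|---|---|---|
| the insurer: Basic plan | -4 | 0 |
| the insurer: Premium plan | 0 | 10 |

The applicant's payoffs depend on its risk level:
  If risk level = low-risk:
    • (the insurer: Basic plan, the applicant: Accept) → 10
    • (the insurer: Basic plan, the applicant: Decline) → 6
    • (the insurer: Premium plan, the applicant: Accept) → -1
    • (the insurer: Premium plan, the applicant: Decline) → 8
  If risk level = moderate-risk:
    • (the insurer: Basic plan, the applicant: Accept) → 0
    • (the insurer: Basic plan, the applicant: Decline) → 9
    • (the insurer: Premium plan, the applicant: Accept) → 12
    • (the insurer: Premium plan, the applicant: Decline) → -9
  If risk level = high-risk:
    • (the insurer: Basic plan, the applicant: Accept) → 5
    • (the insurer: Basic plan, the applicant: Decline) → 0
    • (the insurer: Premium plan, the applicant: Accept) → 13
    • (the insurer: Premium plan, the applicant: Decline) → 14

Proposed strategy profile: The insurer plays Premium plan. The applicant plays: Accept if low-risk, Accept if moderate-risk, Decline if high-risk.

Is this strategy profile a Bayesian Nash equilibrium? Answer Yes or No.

No

A profile is a BNE iff every type of every player is best-responding given beliefs about the other side.
The insurer plays Premium plan: E[Premium plan] = 0.1·(0) + 0.1·(0) + 0.8·(10) = 8; E[Basic plan] = -0.8. Best-responding. ✓
The applicant (risk level low-risk), facing Premium plan: Accept gives -1, Decline gives 8. Proposed Accept is not best — profitable deviation exists. ✗
The applicant (risk level moderate-risk), facing Premium plan: Accept gives 12, Decline gives -9. Proposed Accept is best. ✓
The applicant (risk level high-risk), facing Premium plan: Accept gives 13, Decline gives 14. Proposed Decline is best. ✓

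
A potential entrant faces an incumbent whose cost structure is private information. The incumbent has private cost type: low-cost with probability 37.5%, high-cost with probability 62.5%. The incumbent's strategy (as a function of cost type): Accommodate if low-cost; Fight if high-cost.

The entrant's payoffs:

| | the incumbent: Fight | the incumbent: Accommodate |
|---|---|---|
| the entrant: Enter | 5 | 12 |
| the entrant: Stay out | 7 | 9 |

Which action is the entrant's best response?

Stay out

E[Enter] = 0.375·(12) + 0.625·(5) = 7.625
E[Stay out] = 0.375·(9) + 0.625·(7) = 7.75
Best response: Stay out (7.75 is the largest).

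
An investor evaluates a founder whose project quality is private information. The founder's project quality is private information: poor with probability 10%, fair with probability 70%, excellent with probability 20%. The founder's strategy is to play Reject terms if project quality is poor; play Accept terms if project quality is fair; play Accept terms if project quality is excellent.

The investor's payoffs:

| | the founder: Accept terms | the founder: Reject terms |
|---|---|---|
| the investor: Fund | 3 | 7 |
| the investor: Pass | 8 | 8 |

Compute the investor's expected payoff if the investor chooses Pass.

E[Pass] = 0.1·8 + 0.7·8 + 0.2·8 = 0.8 + 5.6 + 1.6 = 8

8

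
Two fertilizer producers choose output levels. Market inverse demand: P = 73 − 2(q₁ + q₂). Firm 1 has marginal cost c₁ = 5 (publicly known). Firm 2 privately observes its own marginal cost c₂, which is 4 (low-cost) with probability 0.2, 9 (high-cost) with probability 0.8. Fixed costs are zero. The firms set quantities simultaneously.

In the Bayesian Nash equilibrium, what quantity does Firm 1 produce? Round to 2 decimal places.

11.83

Firm 2 with cost c maximizes (73 − 2(q₁+q₂) − c)·q₂, giving q₂(c) = (73 − c − 2q₁)/4.
E[c₂] = 0.2·4 + 0.8·9 = 8
Firm 1's FOC against E[q₂] yields q₁ = (73 − 2·5 + E[c₂])/6 = (73 − 10 + 8)/6 = 11.8333.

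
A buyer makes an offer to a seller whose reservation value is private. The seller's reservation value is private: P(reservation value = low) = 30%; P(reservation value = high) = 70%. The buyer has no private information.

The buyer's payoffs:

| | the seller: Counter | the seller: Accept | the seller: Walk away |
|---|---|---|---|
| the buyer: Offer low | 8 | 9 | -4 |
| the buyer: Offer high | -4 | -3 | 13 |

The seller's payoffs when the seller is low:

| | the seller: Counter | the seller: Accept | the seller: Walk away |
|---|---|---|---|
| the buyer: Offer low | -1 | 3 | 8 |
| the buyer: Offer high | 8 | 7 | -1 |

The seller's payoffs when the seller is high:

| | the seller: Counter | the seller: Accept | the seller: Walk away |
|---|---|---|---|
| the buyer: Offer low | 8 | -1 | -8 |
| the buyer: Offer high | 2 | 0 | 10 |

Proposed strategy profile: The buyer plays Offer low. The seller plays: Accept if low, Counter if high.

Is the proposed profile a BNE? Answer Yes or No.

The buyer plays Offer low: E[Offer low] = 0.3·(9) + 0.7·(8) = 8.3; E[Offer high] = -3.7. Best-responding. ✓
The seller (reservation value low), facing Offer low: Counter gives -1, Accept gives 3, Walk away gives 8. Proposed Accept is not best — profitable deviation exists. ✗
The seller (reservation value high), facing Offer low: Counter gives 8, Accept gives -1, Walk away gives -8. Proposed Counter is best. ✓

No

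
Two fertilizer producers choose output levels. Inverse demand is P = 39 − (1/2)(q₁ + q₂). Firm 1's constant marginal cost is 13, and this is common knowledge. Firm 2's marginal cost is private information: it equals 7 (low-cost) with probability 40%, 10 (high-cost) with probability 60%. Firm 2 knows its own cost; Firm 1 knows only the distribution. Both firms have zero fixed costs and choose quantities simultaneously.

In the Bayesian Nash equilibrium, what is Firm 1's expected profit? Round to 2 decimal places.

Type-c best response for Firm 2: q₂(c) = (39 − c) − q₁/2.
Firm 1 maximizes expected profit; its first-order condition is 39 − q₁ − (1/2)E[q₂] − 13 = 0.
Substituting E[q₂] and solving: E[c₂] = 8.8, so q₁ = (39 − 2·13 + 8.8)/(3/2) = 14.5333.
E[P] = 39 − (1/2)·(q₁ + E[q₂]) = 20.2667; Firm 1's expected profit = (E[P] − 13)·q₁ = (20.2667 − 13)·14.5333 = 105.609.

105.61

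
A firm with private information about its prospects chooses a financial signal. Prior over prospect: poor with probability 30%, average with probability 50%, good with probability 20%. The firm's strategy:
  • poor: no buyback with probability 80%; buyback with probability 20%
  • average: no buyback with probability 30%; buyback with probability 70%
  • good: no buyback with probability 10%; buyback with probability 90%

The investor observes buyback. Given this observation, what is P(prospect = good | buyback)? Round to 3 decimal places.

0.305

Apply Bayes' rule using the sender's strategy as the likelihood.
P(buyback) = 0.3·0.2 + 0.5·0.7 + 0.2·0.9 = 0.59
P(good | buyback) = (0.2·0.9) / 0.59 = 0.18 / 0.59 = 0.305085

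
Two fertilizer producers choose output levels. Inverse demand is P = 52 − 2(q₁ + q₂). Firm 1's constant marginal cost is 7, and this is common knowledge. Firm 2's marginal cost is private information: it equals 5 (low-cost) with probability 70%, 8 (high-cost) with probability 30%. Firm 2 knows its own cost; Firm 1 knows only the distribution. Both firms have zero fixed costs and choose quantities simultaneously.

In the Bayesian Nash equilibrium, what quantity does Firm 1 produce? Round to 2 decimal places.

Firm 2 with cost c maximizes (52 − 2(q₁+q₂) − c)·q₂, giving q₂(c) = (52 − c − 2q₁)/4.
E[c₂] = 0.7·5 + 0.3·8 = 5.9
Firm 1's FOC against E[q₂] yields q₁ = (52 − 2·7 + E[c₂])/6 = (52 − 14 + 5.9)/6 = 7.31667.

7.32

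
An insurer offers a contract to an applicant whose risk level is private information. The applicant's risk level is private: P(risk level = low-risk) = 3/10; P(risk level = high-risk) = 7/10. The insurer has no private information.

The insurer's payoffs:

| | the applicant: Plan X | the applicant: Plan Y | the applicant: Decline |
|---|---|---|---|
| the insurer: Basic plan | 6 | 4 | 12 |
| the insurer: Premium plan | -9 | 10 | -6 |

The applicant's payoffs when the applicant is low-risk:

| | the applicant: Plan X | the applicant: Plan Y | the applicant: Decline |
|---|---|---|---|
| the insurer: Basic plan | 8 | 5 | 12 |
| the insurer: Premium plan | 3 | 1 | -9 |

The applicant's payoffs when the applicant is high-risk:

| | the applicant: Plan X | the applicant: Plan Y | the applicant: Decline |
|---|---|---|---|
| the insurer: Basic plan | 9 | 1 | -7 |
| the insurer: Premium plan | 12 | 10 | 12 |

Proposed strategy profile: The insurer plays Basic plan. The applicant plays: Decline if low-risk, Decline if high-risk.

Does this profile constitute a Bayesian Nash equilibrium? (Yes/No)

A profile is a BNE iff every type of every player is best-responding given beliefs about the other side.
The insurer plays Basic plan: E[Basic plan] = 3/10·(12) + 7/10·(12) = 12; E[Premium plan] = -6. Best-responding. ✓
The applicant (risk level low-risk), facing Basic plan: Plan X gives 8, Plan Y gives 5, Decline gives 12. Proposed Decline is best. ✓
The applicant (risk level high-risk), facing Basic plan: Plan X gives 9, Plan Y gives 1, Decline gives -7. Proposed Decline is not best — profitable deviation exists. ✗

No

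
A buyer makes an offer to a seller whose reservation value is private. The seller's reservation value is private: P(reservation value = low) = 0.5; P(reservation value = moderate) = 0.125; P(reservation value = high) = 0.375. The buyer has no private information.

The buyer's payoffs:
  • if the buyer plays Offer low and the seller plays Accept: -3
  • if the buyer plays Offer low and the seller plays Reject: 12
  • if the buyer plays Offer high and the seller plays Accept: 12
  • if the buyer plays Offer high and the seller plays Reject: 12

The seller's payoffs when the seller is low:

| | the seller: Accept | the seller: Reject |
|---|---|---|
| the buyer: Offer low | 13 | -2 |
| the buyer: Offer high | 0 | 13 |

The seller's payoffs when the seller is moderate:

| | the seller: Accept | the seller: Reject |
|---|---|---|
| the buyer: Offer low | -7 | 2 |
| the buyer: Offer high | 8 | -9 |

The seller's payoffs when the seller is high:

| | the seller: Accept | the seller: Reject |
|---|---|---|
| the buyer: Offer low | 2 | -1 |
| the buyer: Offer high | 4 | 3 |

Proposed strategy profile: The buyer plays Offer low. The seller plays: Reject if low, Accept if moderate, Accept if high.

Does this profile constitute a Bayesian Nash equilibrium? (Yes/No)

No

The buyer plays Offer low: E[Offer low] = 0.5·(12) + 0.125·(-3) + 0.375·(-3) = 4.5; E[Offer high] = 12. Not best-responding. ✗
The seller (reservation value low), facing Offer low: Accept gives 13, Reject gives -2. Proposed Reject is not best — profitable deviation exists. ✗
The seller (reservation value moderate), facing Offer low: Accept gives -7, Reject gives 2. Proposed Accept is not best — profitable deviation exists. ✗
The seller (reservation value high), facing Offer low: Accept gives 2, Reject gives -1. Proposed Accept is best. ✓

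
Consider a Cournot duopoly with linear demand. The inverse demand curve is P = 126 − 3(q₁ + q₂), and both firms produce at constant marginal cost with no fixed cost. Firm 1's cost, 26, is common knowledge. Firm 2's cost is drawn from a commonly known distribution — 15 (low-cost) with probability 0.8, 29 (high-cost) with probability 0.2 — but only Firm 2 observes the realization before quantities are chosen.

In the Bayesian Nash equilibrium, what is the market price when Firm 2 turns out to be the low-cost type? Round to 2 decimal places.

Type-c best response for Firm 2: q₂(c) = (126 − c)/6 − q₁/2.
Firm 1 maximizes expected profit; its first-order condition is 126 − 6q₁ − 3E[q₂] − 26 = 0.
Substituting E[q₂] and solving: E[c₂] = 17.8, so q₁ = (126 − 2·26 + 17.8)/9 = 10.2.
q₂(low-cost) = 13.4, so P = 126 − 3·(10.2 + 13.4) = 55.2.

55.20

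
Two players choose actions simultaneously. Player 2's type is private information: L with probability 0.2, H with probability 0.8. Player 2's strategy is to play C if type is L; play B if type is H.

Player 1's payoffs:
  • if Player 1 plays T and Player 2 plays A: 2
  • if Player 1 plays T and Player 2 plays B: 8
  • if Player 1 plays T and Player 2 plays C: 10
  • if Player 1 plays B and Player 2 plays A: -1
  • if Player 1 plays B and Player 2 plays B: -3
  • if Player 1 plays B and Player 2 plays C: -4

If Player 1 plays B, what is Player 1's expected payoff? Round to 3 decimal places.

-3.200

E[B] = 0.2·(-4) + 0.8·(-3) = (-0.8) + (-2.4) = -3.2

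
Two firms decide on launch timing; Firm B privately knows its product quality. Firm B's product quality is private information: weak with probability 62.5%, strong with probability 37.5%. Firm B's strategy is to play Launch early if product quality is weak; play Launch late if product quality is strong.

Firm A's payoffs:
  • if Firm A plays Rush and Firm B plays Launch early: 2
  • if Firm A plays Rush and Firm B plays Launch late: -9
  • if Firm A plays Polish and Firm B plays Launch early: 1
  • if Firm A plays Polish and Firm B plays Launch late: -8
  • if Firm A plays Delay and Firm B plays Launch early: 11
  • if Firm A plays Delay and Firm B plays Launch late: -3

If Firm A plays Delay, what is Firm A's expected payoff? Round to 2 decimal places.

Take the expectation over Firm B's product quality, weighting each type's action by its prior probability.
E[Delay] = 0.625·11 + 0.375·(-3) = 6.875 + (-1.125) = 5.75

5.75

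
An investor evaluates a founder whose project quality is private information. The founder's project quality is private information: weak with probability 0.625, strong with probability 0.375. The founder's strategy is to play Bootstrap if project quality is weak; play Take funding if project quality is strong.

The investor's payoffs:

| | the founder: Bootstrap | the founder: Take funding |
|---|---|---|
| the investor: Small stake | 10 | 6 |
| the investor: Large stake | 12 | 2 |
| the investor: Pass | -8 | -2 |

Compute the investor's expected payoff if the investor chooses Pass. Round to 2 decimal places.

Take the expectation over the founder's project quality, weighting each type's action by its prior probability.
E[Pass] = 0.625·(-8) + 0.375·(-2) = (-5) + (-0.75) = -5.75

-5.75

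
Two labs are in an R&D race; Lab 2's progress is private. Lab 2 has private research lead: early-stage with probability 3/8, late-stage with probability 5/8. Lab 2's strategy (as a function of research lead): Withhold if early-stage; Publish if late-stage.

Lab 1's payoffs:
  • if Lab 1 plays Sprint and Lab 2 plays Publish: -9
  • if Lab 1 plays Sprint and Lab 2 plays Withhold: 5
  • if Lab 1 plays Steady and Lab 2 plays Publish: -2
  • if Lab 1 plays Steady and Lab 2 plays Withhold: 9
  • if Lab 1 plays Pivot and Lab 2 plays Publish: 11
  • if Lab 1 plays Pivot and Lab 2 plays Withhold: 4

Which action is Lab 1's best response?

E[Sprint] = 3/8·(5) + 5/8·(-9) = -15/4
E[Steady] = 3/8·(9) + 5/8·(-2) = 17/8
E[Pivot] = 3/8·(4) + 5/8·(11) = 67/8
Best response: Pivot (67/8 is the largest).

Pivot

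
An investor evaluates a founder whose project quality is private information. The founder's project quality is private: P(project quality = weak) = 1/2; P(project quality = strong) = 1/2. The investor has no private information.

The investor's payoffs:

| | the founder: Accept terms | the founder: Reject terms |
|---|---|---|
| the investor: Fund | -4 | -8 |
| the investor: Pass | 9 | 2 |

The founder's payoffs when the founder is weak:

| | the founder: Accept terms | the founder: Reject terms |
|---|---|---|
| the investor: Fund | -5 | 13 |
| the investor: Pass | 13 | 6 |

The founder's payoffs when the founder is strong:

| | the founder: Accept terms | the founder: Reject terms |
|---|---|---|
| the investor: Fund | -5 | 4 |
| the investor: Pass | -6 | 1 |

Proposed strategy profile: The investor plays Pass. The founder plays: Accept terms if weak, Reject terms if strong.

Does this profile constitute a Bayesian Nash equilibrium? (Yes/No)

Yes

A profile is a BNE iff every type of every player is best-responding given beliefs about the other side.
The investor plays Pass: E[Pass] = 1/2·(9) + 1/2·(2) = 11/2; E[Fund] = -6. Best-responding. ✓
The founder (project quality weak), facing Pass: Accept terms gives 13, Reject terms gives 6. Proposed Accept terms is best. ✓
The founder (project quality strong), facing Pass: Accept terms gives -6, Reject terms gives 1. Proposed Reject terms is best. ✓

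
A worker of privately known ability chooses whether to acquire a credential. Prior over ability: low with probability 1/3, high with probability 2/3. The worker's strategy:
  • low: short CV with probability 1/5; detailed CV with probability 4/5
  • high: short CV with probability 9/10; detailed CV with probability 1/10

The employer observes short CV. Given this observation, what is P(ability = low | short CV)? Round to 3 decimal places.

0.100

P(short CV) = (1/3)·(1/5) + (2/3)·(9/10) = 2/3
P(low | short CV) = ((1/3)·(1/5)) / (2/3) = (1/15) / (2/3) = 1/10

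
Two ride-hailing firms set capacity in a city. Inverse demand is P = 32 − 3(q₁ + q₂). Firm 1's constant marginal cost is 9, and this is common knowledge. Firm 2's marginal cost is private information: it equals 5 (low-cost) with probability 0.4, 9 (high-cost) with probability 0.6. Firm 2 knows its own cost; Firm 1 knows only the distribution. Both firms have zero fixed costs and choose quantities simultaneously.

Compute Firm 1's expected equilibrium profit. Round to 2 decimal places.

Type-c best response for Firm 2: q₂(c) = (32 − c)/6 − q₁/2.
Firm 1 maximizes expected profit; its first-order condition is 32 − 6q₁ − 3E[q₂] − 9 = 0.
Substituting E[q₂] and solving: E[c₂] = 7.4, so q₁ = (32 − 2·9 + 7.4)/9 = 2.37778.
E[P] = 32 − 3·(q₁ + E[q₂]) = 16.1333; Firm 1's expected profit = (E[P] − 9)·q₁ = (16.1333 − 9)·2.37778 = 16.9615.

16.96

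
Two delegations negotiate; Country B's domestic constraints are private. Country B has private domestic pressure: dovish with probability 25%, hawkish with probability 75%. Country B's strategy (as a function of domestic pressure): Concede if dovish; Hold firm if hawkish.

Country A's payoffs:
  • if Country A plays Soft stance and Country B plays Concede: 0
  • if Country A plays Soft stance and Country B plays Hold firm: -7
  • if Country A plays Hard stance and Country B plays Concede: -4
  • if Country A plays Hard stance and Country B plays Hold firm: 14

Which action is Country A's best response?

Compute Country A's expected payoff for each action, taking the expectation over Country B's type.
E[Soft stance] = 0.25·(0) + 0.75·(-7) = -5.25
E[Hard stance] = 0.25·(-4) + 0.75·(14) = 9.5
Best response: Hard stance (9.5 is the largest).

Hard stance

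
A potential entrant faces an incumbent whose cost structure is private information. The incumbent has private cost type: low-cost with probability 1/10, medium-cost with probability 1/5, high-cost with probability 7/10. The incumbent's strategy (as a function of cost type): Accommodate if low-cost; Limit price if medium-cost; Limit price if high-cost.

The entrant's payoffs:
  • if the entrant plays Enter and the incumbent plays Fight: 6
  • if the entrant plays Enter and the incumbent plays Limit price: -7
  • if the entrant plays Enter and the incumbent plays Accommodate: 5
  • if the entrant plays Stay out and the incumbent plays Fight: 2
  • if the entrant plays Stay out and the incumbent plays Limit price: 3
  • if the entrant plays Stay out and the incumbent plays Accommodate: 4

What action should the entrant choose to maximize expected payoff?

E[Enter] = 1/10·(5) + 1/5·(-7) + 7/10·(-7) = -29/5
E[Stay out] = 1/10·(4) + 1/5·(3) + 7/10·(3) = 31/10
Best response: Stay out (31/10 is the largest).

Stay out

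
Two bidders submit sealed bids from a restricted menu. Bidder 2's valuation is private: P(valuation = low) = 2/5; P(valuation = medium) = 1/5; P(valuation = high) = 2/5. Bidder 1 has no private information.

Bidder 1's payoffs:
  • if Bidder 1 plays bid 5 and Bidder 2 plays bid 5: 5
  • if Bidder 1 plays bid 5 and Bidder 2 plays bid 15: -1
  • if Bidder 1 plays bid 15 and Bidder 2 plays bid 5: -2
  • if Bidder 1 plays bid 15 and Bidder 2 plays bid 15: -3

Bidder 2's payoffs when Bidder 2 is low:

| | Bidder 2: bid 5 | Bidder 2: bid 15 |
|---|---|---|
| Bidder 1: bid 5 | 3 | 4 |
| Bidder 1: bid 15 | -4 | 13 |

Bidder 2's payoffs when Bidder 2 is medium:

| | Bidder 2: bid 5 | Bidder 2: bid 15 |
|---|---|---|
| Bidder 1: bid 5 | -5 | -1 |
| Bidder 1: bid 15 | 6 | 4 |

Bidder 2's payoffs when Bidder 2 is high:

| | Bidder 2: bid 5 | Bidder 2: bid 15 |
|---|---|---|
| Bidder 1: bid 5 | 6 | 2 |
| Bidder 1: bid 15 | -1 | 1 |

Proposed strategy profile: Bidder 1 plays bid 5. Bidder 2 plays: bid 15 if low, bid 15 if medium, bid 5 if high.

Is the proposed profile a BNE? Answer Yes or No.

Bidder 1 plays bid 5: E[bid 5] = 2/5·(-1) + 1/5·(-1) + 2/5·(5) = 7/5; E[bid 15] = -13/5. Best-responding. ✓
Bidder 2 (valuation low), facing bid 5: bid 5 gives 3, bid 15 gives 4. Proposed bid 15 is best. ✓
Bidder 2 (valuation medium), facing bid 5: bid 5 gives -5, bid 15 gives -1. Proposed bid 15 is best. ✓
Bidder 2 (valuation high), facing bid 5: bid 5 gives 6, bid 15 gives 2. Proposed bid 5 is best. ✓

Yes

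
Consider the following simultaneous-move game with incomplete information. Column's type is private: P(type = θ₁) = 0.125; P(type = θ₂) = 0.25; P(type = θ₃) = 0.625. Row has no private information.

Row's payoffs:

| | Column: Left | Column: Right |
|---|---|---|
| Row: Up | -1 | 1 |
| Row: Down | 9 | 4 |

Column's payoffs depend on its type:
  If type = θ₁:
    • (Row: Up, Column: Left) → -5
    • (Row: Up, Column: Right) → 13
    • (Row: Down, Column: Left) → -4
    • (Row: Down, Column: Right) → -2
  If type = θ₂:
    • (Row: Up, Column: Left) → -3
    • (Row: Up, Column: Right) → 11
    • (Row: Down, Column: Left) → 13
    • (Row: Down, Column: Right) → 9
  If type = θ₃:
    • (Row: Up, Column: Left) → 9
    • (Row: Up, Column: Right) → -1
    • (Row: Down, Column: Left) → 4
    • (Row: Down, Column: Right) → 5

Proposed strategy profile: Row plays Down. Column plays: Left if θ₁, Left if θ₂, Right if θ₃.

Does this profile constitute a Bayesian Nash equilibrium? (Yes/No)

A profile is a BNE iff every type of every player is best-responding given beliefs about the other side.
Row plays Down: E[Down] = 0.125·(9) + 0.25·(9) + 0.625·(4) = 5.875; E[Up] = 0.25. Best-responding. ✓
Column (type θ₁), facing Down: Left gives -4, Right gives -2. Proposed Left is not best — profitable deviation exists. ✗
Column (type θ₂), facing Down: Left gives 13, Right gives 9. Proposed Left is best. ✓
Column (type θ₃), facing Down: Left gives 4, Right gives 5. Proposed Right is best. ✓

No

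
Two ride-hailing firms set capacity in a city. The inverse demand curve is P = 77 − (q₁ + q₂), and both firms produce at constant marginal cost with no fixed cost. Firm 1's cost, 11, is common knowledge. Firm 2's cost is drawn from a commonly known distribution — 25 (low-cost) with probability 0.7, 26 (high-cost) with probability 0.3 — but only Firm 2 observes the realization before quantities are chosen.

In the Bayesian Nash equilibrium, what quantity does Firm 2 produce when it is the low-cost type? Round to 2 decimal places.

Firm 2 with cost c maximizes (77 − (q₁+q₂) − c)·q₂, giving q₂(c) = (77 − c − q₁)/2.
E[c₂] = 0.7·25 + 0.3·26 = 25.3
Firm 1's FOC against E[q₂] yields q₁ = (77 − 2·11 + E[c₂])/3 = (77 − 22 + 25.3)/3 = 26.7667.
q₂(low-cost) = (77 − 25 − 26.7667)/2 = 12.6167.

12.62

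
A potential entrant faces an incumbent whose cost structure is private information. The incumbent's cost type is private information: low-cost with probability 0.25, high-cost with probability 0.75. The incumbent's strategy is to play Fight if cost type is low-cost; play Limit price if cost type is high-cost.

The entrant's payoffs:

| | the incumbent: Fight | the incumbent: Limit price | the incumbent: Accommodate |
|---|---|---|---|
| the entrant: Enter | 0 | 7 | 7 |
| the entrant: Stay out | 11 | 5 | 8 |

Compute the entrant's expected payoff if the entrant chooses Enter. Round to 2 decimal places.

5.25

Take the expectation over the incumbent's cost type, weighting each type's action by its prior probability.
E[Enter] = 0.25·0 + 0.75·7 = 0 + 5.25 = 5.25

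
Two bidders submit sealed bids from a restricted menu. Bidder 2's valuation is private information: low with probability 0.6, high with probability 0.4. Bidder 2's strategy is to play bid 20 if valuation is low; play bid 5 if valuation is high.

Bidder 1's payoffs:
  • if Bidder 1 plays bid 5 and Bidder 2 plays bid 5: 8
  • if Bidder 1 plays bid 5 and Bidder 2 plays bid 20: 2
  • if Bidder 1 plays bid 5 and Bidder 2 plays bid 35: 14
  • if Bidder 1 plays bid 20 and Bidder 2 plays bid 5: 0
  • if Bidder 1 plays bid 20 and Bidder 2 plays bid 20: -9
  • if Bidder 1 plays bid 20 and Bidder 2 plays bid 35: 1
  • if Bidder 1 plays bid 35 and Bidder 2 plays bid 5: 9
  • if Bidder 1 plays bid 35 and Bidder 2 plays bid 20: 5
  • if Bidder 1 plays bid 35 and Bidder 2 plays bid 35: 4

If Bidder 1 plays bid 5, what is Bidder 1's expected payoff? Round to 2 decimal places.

E[bid 5] = 0.6·2 + 0.4·8 = 1.2 + 3.2 = 4.4

4.40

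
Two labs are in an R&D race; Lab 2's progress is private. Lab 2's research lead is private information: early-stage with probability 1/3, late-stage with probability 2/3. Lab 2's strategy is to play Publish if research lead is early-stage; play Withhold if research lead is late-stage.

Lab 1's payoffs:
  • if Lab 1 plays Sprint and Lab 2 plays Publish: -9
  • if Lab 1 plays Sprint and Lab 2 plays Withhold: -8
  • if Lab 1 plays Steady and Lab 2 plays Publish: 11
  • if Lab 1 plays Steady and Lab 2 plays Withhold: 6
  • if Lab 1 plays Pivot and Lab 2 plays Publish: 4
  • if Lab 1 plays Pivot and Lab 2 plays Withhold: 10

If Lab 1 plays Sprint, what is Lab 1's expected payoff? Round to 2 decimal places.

-8.33

E[Sprint] = 1/3·(-9) + 2/3·(-8) = (-3) + (-16/3) = -25/3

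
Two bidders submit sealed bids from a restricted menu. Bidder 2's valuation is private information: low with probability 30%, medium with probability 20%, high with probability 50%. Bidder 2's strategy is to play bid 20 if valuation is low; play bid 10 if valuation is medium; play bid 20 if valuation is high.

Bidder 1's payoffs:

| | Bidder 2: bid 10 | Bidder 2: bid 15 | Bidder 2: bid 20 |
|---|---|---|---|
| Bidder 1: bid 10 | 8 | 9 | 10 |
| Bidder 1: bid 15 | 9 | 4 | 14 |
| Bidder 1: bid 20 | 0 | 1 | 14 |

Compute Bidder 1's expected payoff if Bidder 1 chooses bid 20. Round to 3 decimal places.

11.200

Take the expectation over Bidder 2's valuation, weighting each type's action by its prior probability.
E[bid 20] = 0.3·14 + 0.2·0 + 0.5·14 = 4.2 + 0 + 7 = 11.2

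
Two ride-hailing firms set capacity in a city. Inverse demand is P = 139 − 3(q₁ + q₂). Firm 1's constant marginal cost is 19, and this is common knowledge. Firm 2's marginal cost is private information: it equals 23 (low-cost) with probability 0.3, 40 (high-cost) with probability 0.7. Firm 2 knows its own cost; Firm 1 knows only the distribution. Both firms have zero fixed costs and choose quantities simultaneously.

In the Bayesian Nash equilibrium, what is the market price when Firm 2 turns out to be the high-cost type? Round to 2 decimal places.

Each type of Firm 2 best-responds to q₁; Firm 1 best-responds to the expected q₂ over Firm 2's types.
Firm 2 with cost c maximizes (139 − 3(q₁+q₂) − c)·q₂, giving q₂(c) = (139 − c − 3q₁)/6.
E[c₂] = 0.3·23 + 0.7·40 = 34.9
Firm 1's FOC against E[q₂] yields q₁ = (139 − 2·19 + E[c₂])/9 = (139 − 38 + 34.9)/9 = 15.1.
q₂(high-cost) = 8.95, so P = 139 − 3·(15.1 + 8.95) = 66.85.

66.85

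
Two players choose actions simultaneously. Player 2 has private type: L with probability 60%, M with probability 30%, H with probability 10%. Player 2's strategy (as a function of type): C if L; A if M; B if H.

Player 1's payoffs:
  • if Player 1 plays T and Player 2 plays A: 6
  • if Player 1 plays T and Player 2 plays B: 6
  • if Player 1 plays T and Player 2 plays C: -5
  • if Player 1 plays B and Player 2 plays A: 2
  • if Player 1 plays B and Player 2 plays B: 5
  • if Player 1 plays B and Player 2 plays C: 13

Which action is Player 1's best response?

B

E[T] = 0.6·(-5) + 0.3·(6) + 0.1·(6) = -0.6
E[B] = 0.6·(13) + 0.3·(2) + 0.1·(5) = 8.9
Best response: B (8.9 is the largest).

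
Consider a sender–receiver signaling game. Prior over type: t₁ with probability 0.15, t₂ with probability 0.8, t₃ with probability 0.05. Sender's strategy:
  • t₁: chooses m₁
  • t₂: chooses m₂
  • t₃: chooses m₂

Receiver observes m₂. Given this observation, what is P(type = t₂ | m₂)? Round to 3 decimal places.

0.941

P(m₂) = 0.15·0 + 0.8·1 + 0.05·1 = 0.85
P(t₂ | m₂) = (0.8·1) / 0.85 = 0.8 / 0.85 = 0.941176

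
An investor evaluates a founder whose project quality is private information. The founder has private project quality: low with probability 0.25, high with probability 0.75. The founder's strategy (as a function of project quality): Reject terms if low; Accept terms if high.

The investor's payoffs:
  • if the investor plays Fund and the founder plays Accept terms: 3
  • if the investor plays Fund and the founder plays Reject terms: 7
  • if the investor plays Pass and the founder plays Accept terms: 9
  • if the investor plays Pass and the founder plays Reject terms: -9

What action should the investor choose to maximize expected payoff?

Pass

E[Fund] = 0.25·(7) + 0.75·(3) = 4
E[Pass] = 0.25·(-9) + 0.75·(9) = 4.5
Best response: Pass (4.5 is the largest).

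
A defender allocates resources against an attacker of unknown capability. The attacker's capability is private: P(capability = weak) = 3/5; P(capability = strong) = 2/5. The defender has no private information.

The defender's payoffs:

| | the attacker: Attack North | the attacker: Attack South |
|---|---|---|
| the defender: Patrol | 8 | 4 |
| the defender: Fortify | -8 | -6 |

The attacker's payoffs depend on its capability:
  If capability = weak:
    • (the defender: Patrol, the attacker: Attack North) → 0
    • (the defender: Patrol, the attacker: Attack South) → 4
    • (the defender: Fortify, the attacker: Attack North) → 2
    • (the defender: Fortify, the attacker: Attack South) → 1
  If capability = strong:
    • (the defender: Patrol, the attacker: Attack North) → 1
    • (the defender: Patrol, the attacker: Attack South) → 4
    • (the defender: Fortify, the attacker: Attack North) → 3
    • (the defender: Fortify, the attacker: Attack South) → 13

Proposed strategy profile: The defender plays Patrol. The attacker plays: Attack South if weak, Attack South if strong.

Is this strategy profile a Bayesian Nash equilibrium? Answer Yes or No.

The defender plays Patrol: E[Patrol] = 3/5·(4) + 2/5·(4) = 4; E[Fortify] = -6. Best-responding. ✓
The attacker (capability weak), facing Patrol: Attack North gives 0, Attack South gives 4. Proposed Attack South is best. ✓
The attacker (capability strong), facing Patrol: Attack North gives 1, Attack South gives 4. Proposed Attack South is best. ✓

Yes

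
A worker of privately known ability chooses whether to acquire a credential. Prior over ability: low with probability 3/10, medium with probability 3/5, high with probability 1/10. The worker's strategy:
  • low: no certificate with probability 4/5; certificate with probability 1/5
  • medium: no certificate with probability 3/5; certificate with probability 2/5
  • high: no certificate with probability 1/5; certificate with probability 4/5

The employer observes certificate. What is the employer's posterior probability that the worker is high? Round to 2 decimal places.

0.21

P(certificate) = (3/10)·(1/5) + (3/5)·(2/5) + (1/10)·(4/5) = 19/50
P(high | certificate) = ((1/10)·(4/5)) / (19/50) = (2/25) / (19/50) = 4/19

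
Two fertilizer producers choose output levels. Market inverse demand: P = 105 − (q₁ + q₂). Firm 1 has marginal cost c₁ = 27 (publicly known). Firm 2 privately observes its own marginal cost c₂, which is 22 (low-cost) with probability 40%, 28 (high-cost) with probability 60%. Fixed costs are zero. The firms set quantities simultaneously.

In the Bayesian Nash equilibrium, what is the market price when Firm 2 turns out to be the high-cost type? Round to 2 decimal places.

Each type of Firm 2 best-responds to q₁; Firm 1 best-responds to the expected q₂ over Firm 2's types.
Firm 2 with cost c maximizes (105 − (q₁+q₂) − c)·q₂, giving q₂(c) = (105 − c − q₁)/2.
E[c₂] = 0.4·22 + 0.6·28 = 25.6
Firm 1's FOC against E[q₂] yields q₁ = (105 − 2·27 + E[c₂])/3 = (105 − 54 + 25.6)/3 = 25.5333.
q₂(high-cost) = 25.7333, so P = 105 − (25.5333 + 25.7333) = 53.7333.

53.73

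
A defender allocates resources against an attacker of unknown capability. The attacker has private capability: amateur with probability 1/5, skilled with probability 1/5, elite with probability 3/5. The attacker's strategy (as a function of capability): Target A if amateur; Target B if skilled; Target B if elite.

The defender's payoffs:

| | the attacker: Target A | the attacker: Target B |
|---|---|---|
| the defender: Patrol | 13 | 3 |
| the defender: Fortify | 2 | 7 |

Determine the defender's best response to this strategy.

Fortify

Compute the defender's expected payoff for each action, taking the expectation over the attacker's type.
E[Patrol] = 1/5·(13) + 1/5·(3) + 3/5·(3) = 5
E[Fortify] = 1/5·(2) + 1/5·(7) + 3/5·(7) = 6
Best response: Fortify (6 is the largest).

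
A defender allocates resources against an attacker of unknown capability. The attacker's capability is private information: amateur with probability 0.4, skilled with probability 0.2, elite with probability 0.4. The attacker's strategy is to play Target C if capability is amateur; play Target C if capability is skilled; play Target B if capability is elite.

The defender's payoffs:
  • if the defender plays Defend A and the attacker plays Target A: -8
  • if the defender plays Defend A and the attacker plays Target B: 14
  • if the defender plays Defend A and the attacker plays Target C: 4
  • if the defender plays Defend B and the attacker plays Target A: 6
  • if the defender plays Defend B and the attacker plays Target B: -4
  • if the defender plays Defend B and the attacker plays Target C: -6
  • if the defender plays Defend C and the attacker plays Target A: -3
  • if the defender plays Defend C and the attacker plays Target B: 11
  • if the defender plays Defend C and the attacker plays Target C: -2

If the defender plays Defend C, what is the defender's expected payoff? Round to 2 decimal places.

Take the expectation over the attacker's capability, weighting each type's action by its prior probability.
E[Defend C] = 0.4·(-2) + 0.2·(-2) + 0.4·11 = (-0.8) + (-0.4) + 4.4 = 3.2

3.20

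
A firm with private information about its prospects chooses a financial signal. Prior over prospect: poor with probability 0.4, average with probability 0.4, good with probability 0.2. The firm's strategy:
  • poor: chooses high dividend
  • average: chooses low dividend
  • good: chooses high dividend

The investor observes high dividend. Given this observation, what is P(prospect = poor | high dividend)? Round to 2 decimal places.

0.67

P(high dividend) = 0.4·1 + 0.4·0 + 0.2·1 = 0.6
P(poor | high dividend) = (0.4·1) / 0.6 = 0.4 / 0.6 = 0.666667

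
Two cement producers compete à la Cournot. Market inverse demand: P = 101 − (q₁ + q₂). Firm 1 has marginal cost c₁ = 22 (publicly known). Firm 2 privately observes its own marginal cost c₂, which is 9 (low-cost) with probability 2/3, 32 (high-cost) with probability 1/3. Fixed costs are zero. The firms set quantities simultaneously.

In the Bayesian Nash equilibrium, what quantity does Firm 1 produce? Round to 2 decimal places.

Each type of Firm 2 best-responds to q₁; Firm 1 best-responds to the expected q₂ over Firm 2's types.
Firm 2 with cost c maximizes (101 − (q₁+q₂) − c)·q₂, giving q₂(c) = (101 − c − q₁)/2.
E[c₂] = 2/3·9 + 1/3·32 = 16.6667
Firm 1's FOC against E[q₂] yields q₁ = (101 − 2·22 + E[c₂])/3 = (101 − 44 + 16.6667)/3 = 24.5556.

24.56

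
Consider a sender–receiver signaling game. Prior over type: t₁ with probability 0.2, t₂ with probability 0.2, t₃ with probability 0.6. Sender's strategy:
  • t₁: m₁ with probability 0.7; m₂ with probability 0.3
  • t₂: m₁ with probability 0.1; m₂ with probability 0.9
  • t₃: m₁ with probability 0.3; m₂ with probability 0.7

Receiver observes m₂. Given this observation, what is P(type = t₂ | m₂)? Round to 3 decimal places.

0.273

Apply Bayes' rule using the sender's strategy as the likelihood.
P(m₂) = 0.2·0.3 + 0.2·0.9 + 0.6·0.7 = 0.66
P(t₂ | m₂) = (0.2·0.9) / 0.66 = 0.18 / 0.66 = 0.272727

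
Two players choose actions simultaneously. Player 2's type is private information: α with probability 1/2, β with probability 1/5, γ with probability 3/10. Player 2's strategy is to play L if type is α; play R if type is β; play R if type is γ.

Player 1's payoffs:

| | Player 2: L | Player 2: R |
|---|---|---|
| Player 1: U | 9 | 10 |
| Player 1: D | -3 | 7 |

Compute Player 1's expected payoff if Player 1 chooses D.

Take the expectation over Player 2's type, weighting each type's action by its prior probability.
E[D] = 1/2·(-3) + 1/5·7 + 3/10·7 = (-3/2) + 7/5 + 21/10 = 2

2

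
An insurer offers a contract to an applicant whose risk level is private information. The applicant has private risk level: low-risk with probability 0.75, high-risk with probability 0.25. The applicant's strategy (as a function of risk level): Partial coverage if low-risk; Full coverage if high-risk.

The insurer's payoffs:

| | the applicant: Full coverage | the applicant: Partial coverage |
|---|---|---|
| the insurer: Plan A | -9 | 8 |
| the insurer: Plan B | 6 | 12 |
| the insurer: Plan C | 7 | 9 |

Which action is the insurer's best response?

Plan B

E[Plan A] = 0.75·(8) + 0.25·(-9) = 3.75
E[Plan B] = 0.75·(12) + 0.25·(6) = 10.5
E[Plan C] = 0.75·(9) + 0.25·(7) = 8.5
Best response: Plan B (10.5 is the largest).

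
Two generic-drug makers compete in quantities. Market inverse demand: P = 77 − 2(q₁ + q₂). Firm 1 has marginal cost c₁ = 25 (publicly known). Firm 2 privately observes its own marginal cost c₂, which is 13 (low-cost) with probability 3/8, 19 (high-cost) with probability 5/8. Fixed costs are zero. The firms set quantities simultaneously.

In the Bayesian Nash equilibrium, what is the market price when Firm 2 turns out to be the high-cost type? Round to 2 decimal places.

40.71

Type-c best response for Firm 2: q₂(c) = (77 − c)/4 − q₁/2.
Firm 1 maximizes expected profit; its first-order condition is 77 − 4q₁ − 2E[q₂] − 25 = 0.
Substituting E[q₂] and solving: E[c₂] = 16.75, so q₁ = (77 − 2·25 + 16.75)/6 = 7.29167.
q₂(high-cost) = 10.8542, so P = 77 − 2·(7.29167 + 10.8542) = 40.7083.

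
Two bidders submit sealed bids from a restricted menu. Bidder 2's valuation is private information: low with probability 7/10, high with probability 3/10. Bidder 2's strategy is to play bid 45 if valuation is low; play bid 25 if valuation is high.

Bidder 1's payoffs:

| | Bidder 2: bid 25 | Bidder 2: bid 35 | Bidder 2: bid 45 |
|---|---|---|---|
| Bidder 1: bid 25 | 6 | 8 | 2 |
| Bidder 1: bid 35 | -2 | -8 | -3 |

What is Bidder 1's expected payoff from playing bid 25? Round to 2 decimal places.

3.20

E[bid 25] = 7/10·2 + 3/10·6 = 7/5 + 9/5 = 16/5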